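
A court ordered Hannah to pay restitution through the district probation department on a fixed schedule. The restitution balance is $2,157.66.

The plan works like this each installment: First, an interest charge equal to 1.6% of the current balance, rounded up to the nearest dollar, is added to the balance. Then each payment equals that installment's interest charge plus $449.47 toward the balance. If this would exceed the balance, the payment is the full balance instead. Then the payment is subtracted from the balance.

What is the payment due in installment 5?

$365.78

Installment 1: opening $2,157.66; interest $35.00 → $2,192.66; payment $484.47; balance $1,708.19
Installment 2: opening $1,708.19; interest $28.00 → $1,736.19; payment $477.47; balance $1,258.72
Installment 3: opening $1,258.72; interest $21.00 → $1,279.72; payment $470.47; balance $809.25
Installment 4: opening $809.25; interest $13.00 → $822.25; payment $462.47; balance $359.78
Installment 5: opening $359.78; interest $6.00 → $365.78; payment $365.78; balance $0.00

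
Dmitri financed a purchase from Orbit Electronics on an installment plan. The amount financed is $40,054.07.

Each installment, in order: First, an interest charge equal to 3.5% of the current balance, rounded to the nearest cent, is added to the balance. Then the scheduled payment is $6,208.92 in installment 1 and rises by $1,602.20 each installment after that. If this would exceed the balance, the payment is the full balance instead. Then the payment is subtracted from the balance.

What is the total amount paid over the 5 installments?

Installment 1: opening $40,054.07; interest $1,401.89 → $41,455.96; payment $6,208.92; balance $35,247.04
Installment 2: opening $35,247.04; interest $1,233.65 → $36,480.69; payment $7,811.12; balance $28,669.57
Installment 3: opening $28,669.57; interest $1,003.43 → $29,673.00; payment $9,413.32; balance $20,259.68
Installment 4: opening $20,259.68; interest $709.09 → $20,968.77; payment $11,015.52; balance $9,953.25
Installment 5: opening $9,953.25; interest $348.36 → $10,301.61; payment $10,301.61; balance $0.00
Total paid: $44,750.49

$44,750.49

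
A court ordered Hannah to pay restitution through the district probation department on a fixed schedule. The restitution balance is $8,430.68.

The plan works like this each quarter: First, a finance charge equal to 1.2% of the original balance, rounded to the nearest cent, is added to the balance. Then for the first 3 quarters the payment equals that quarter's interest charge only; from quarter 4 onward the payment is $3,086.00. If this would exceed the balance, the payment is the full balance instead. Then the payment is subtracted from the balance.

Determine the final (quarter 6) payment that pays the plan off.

$2,562.19

Quarter 1: $8,430.68 +$101.17 interest = $8,531.85; pay $101.17 → $8,430.68
Quarter 2: $8,430.68 +$101.17 interest = $8,531.85; pay $101.17 → $8,430.68
Quarter 3: $8,430.68 +$101.17 interest = $8,531.85; pay $101.17 → $8,430.68
Quarter 4: $8,430.68 +$101.17 interest = $8,531.85; pay $3,086.00 → $5,445.85
Quarter 5: $5,445.85 +$101.17 interest = $5,547.02; pay $3,086.00 → $2,461.02
Quarter 6: $2,461.02 +$101.17 interest = $2,562.19; pay $2,562.19 → $0.00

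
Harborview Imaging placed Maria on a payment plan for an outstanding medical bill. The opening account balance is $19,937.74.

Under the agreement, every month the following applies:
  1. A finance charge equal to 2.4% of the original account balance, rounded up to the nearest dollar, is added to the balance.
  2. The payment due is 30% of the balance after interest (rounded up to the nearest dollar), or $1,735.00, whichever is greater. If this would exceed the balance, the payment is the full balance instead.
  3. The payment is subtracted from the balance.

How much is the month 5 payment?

Month 1: $19,937.74 +$479.00 interest = $20,416.74; pay $6,126.00 → $14,290.74
Month 2: $14,290.74 +$479.00 interest = $14,769.74; pay $4,431.00 → $10,338.74
Month 3: $10,338.74 +$479.00 interest = $10,817.74; pay $3,246.00 → $7,571.74
Month 4: $7,571.74 +$479.00 interest = $8,050.74; pay $2,416.00 → $5,634.74
Month 5: $5,634.74 +$479.00 interest = $6,113.74; pay $1,835.00 → $4,278.74

$1,835.00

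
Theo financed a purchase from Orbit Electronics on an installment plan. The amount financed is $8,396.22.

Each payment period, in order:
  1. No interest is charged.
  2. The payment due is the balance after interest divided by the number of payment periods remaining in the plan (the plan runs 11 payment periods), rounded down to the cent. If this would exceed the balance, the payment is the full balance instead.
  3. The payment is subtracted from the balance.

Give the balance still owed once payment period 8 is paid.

Payment period 1: opening $8,396.22; payment $763.29; balance $7,632.93
Payment period 2: opening $7,632.93; payment $763.29; balance $6,869.64
Payment period 3: opening $6,869.64; payment $763.29; balance $6,106.35
Payment period 4: opening $6,106.35; payment $763.29; balance $5,343.06
Payment period 5: opening $5,343.06; payment $763.29; balance $4,579.77
Payment period 6: opening $4,579.77; payment $763.29; balance $3,816.48
Payment period 7: opening $3,816.48; payment $763.29; balance $3,053.19
Payment period 8: opening $3,053.19; payment $763.29; balance $2,289.90

$2,289.90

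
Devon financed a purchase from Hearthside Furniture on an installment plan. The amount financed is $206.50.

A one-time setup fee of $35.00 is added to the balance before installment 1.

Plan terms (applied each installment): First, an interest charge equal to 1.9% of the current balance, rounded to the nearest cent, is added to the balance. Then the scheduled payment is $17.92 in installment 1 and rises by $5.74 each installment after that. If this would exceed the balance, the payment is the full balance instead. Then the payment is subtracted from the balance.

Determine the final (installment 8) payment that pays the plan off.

$18.61

Installment 1: opening $241.50; interest $4.59 → $246.09; payment $17.92; balance $228.17
Installment 2: opening $228.17; interest $4.34 → $232.51; payment $23.66; balance $208.85
Installment 3: opening $208.85; interest $3.97 → $212.82; payment $29.40; balance $183.42
Installment 4: opening $183.42; interest $3.48 → $186.90; payment $35.14; balance $151.76
Installment 5: opening $151.76; interest $2.88 → $154.64; payment $40.88; balance $113.76
Installment 6: opening $113.76; interest $2.16 → $115.92; payment $46.62; balance $69.30
Installment 7: opening $69.30; interest $1.32 → $70.62; payment $52.36; balance $18.26
Installment 8: opening $18.26; interest $0.35 → $18.61; payment $18.61; balance $0.00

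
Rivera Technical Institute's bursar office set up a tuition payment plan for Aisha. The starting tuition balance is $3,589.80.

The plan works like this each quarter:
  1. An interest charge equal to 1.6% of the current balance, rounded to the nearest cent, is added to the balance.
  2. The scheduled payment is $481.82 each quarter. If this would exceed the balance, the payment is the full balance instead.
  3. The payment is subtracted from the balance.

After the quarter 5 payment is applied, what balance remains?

$1,398.90

Quarter 1: opening $3,589.80; interest $57.44 → $3,647.24; payment $481.82; balance $3,165.42
Quarter 2: opening $3,165.42; interest $50.65 → $3,216.07; payment $481.82; balance $2,734.25
Quarter 3: opening $2,734.25; interest $43.75 → $2,778.00; payment $481.82; balance $2,296.18
Quarter 4: opening $2,296.18; interest $36.74 → $2,332.92; payment $481.82; balance $1,851.10
Quarter 5: opening $1,851.10; interest $29.62 → $1,880.72; payment $481.82; balance $1,398.90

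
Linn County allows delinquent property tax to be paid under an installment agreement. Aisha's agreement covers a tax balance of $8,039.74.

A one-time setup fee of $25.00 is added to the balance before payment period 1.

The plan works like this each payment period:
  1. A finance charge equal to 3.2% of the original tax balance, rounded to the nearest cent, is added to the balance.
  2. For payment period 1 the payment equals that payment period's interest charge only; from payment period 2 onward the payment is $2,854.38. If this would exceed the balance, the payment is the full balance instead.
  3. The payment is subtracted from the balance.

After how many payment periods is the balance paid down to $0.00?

Payment period 1: $8,064.74 +$257.27 interest = $8,322.01; pay $257.27 → $8,064.74
Payment period 2: $8,064.74 +$257.27 interest = $8,322.01; pay $2,854.38 → $5,467.63
Payment period 3: $5,467.63 +$257.27 interest = $5,724.90; pay $2,854.38 → $2,870.52
Payment period 4: $2,870.52 +$257.27 interest = $3,127.79; pay $2,854.38 → $273.41
Payment period 5: $273.41 +$257.27 interest = $530.68; pay $530.68 → $0.00
Balance reaches $0.00 in payment period 5.

5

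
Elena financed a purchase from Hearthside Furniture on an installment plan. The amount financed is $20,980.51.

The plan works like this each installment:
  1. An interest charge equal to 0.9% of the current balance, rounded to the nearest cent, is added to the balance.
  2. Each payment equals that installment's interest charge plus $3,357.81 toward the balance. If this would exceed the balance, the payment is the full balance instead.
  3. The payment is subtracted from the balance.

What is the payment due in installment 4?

# | Opening | Interest | Payment | End bal
1 | $20,980.51 | $188.82 | $3,546.63 | $17,622.70
2 | $17,622.70 | $158.60 | $3,516.41 | $14,264.89
3 | $14,264.89 | $128.38 | $3,486.19 | $10,907.08
4 | $10,907.08 | $98.16 | $3,455.97 | $7,549.27

$3,455.97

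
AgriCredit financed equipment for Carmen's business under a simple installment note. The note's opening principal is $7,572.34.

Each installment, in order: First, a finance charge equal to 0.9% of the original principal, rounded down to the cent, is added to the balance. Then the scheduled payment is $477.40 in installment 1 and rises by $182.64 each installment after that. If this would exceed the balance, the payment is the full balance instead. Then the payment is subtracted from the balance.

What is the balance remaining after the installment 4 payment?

$4,839.50

Installment 1: $7,572.34 +$68.15 interest = $7,640.49; pay $477.40 → $7,163.09
Installment 2: $7,163.09 +$68.15 interest = $7,231.24; pay $660.04 → $6,571.20
Installment 3: $6,571.20 +$68.15 interest = $6,639.35; pay $842.68 → $5,796.67
Installment 4: $5,796.67 +$68.15 interest = $5,864.82; pay $1,025.32 → $4,839.50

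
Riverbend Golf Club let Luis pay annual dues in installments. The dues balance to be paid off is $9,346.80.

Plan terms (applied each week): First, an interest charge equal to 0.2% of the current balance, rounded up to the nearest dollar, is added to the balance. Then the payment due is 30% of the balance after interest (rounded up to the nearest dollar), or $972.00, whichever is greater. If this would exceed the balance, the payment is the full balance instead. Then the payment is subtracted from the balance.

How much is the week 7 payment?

Week 1: $9,346.80 +$19.00 interest = $9,365.80; pay $2,810.00 → $6,555.80
Week 2: $6,555.80 +$14.00 interest = $6,569.80; pay $1,971.00 → $4,598.80
Week 3: $4,598.80 +$10.00 interest = $4,608.80; pay $1,383.00 → $3,225.80
Week 4: $3,225.80 +$7.00 interest = $3,232.80; pay $972.00 → $2,260.80
Week 5: $2,260.80 +$5.00 interest = $2,265.80; pay $972.00 → $1,293.80
Week 6: $1,293.80 +$3.00 interest = $1,296.80; pay $972.00 → $324.80
Week 7: $324.80 +$1.00 interest = $325.80; pay $325.80 → $0.00

$325.80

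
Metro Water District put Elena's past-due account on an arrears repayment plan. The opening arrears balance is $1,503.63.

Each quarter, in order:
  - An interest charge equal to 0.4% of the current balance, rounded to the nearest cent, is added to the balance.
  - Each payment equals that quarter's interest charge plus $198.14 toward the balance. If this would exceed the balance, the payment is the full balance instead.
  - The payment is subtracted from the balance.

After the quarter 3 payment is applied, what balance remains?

$909.21

Quarter 1: opening $1,503.63; interest $6.01 → $1,509.64; payment $204.15; balance $1,305.49
Quarter 2: opening $1,305.49; interest $5.22 → $1,310.71; payment $203.36; balance $1,107.35
Quarter 3: opening $1,107.35; interest $4.43 → $1,111.78; payment $202.57; balance $909.21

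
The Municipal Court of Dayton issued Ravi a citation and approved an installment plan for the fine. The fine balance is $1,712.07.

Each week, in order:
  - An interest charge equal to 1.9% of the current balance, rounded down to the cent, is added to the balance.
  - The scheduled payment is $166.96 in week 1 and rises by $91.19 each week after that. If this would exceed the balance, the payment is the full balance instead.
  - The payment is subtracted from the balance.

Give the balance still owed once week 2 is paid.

$1,349.45

# | Opening | Interest | Payment | End bal
1 | $1,712.07 | $32.52 | $166.96 | $1,577.63
2 | $1,577.63 | $29.97 | $258.15 | $1,349.45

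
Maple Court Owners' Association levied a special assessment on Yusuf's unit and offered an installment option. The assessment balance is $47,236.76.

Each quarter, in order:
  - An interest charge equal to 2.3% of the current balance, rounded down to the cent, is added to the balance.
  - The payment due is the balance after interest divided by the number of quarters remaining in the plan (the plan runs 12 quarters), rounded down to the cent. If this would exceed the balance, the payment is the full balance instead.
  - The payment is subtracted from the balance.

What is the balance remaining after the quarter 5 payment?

$30,872.73

Quarter 1: opening $47,236.76; interest $1,086.44 → $48,323.20; payment $4,026.93; balance $44,296.27
Quarter 2: opening $44,296.27; interest $1,018.81 → $45,315.08; payment $4,119.55; balance $41,195.53
Quarter 3: opening $41,195.53; interest $947.49 → $42,143.02; payment $4,214.30; balance $37,928.72
Quarter 4: opening $37,928.72; interest $872.36 → $38,801.08; payment $4,311.23; balance $34,489.85
Quarter 5: opening $34,489.85; interest $793.26 → $35,283.11; payment $4,410.38; balance $30,872.73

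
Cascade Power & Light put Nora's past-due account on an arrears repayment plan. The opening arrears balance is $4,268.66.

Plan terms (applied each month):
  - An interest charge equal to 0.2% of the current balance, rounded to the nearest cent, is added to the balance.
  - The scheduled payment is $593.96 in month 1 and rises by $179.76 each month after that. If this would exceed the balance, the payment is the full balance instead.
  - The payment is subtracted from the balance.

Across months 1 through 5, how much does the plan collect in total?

$4,296.02

Month 1: opening $4,268.66; interest $8.54 → $4,277.20; payment $593.96; balance $3,683.24
Month 2: opening $3,683.24; interest $7.37 → $3,690.61; payment $773.72; balance $2,916.89
Month 3: opening $2,916.89; interest $5.83 → $2,922.72; payment $953.48; balance $1,969.24
Month 4: opening $1,969.24; interest $3.94 → $1,973.18; payment $1,133.24; balance $839.94
Month 5: opening $839.94; interest $1.68 → $841.62; payment $841.62; balance $0.00
Total paid: $4,296.02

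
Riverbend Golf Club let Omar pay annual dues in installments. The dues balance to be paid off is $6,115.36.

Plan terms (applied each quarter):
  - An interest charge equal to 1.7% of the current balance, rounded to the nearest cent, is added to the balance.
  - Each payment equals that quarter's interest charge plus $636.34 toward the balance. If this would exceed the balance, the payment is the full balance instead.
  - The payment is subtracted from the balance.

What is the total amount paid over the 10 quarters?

Quarter 1: opening $6,115.36; interest $103.96 → $6,219.32; payment $740.30; balance $5,479.02
Quarter 2: opening $5,479.02; interest $93.14 → $5,572.16; payment $729.48; balance $4,842.68
Quarter 3: opening $4,842.68; interest $82.33 → $4,925.01; payment $718.67; balance $4,206.34
Quarter 4: opening $4,206.34; interest $71.51 → $4,277.85; payment $707.85; balance $3,570.00
Quarter 5: opening $3,570.00; interest $60.69 → $3,630.69; payment $697.03; balance $2,933.66
Quarter 6: opening $2,933.66; interest $49.87 → $2,983.53; payment $686.21; balance $2,297.32
Quarter 7: opening $2,297.32; interest $39.05 → $2,336.37; payment $675.39; balance $1,660.98
Quarter 8: opening $1,660.98; interest $28.24 → $1,689.22; payment $664.58; balance $1,024.64
Quarter 9: opening $1,024.64; interest $17.42 → $1,042.06; payment $653.76; balance $388.30
Quarter 10: opening $388.30; interest $6.60 → $394.90; payment $394.90; balance $0.00
Total paid: $6,668.17

$6,668.17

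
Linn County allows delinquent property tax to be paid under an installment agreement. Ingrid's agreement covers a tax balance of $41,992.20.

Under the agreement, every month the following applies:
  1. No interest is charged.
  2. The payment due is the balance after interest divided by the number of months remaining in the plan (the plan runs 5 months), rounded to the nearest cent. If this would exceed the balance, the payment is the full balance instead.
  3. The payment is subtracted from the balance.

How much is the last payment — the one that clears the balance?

# | Opening | Payment | End bal
1 | $41,992.20 | $8,398.44 | $33,593.76
2 | $33,593.76 | $8,398.44 | $25,195.32
3 | $25,195.32 | $8,398.44 | $16,796.88
4 | $16,796.88 | $8,398.44 | $8,398.44
5 | $8,398.44 | $8,398.44 | $0.00

$8,398.44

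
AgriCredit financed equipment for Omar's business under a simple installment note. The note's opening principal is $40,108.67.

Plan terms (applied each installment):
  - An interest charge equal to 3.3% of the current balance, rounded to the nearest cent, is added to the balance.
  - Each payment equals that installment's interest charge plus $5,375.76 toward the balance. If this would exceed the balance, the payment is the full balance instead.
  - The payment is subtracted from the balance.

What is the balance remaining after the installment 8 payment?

$0.00

Installment 1: $40,108.67 +$1,323.59 interest = $41,432.26; pay $6,699.35 → $34,732.91
Installment 2: $34,732.91 +$1,146.19 interest = $35,879.10; pay $6,521.95 → $29,357.15
Installment 3: $29,357.15 +$968.79 interest = $30,325.94; pay $6,344.55 → $23,981.39
Installment 4: $23,981.39 +$791.39 interest = $24,772.78; pay $6,167.15 → $18,605.63
Installment 5: $18,605.63 +$613.99 interest = $19,219.62; pay $5,989.75 → $13,229.87
Installment 6: $13,229.87 +$436.59 interest = $13,666.46; pay $5,812.35 → $7,854.11
Installment 7: $7,854.11 +$259.19 interest = $8,113.30; pay $5,634.95 → $2,478.35
Installment 8: $2,478.35 +$81.79 interest = $2,560.14; pay $2,560.14 → $0.00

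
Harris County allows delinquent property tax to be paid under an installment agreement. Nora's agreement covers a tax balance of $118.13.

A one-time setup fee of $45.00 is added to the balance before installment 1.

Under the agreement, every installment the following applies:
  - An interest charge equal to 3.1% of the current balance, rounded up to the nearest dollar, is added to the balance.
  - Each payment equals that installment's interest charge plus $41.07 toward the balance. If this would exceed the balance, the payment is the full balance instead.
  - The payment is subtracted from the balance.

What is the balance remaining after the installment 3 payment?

# | Opening | Interest | Payment | End bal
1 | $163.13 | $6.00 | $47.07 | $122.06
2 | $122.06 | $4.00 | $45.07 | $80.99
3 | $80.99 | $3.00 | $44.07 | $39.92

$39.92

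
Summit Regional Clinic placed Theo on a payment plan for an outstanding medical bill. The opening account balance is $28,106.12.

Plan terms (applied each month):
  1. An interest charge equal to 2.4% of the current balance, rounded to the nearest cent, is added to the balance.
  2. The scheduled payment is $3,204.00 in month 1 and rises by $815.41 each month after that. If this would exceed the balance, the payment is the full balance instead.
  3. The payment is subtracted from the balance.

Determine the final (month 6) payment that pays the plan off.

# | Opening | Interest | Payment | End bal
1 | $28,106.12 | $674.55 | $3,204.00 | $25,576.67
2 | $25,576.67 | $613.84 | $4,019.41 | $22,171.10
3 | $22,171.10 | $532.11 | $4,834.82 | $17,868.39
4 | $17,868.39 | $428.84 | $5,650.23 | $12,647.00
5 | $12,647.00 | $303.53 | $6,465.64 | $6,484.89
6 | $6,484.89 | $155.64 | $6,640.53 | $0.00

$6,640.53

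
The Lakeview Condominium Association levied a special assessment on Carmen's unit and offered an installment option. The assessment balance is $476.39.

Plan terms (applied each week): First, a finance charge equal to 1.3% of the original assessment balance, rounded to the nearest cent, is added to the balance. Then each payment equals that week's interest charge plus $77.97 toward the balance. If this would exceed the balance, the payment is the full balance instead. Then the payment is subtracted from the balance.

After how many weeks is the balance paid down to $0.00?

# | Opening | Interest | Payment | End bal
1 | $476.39 | $6.19 | $84.16 | $398.42
2 | $398.42 | $6.19 | $84.16 | $320.45
3 | $320.45 | $6.19 | $84.16 | $242.48
4 | $242.48 | $6.19 | $84.16 | $164.51
5 | $164.51 | $6.19 | $84.16 | $86.54
6 | $86.54 | $6.19 | $84.16 | $8.57
7 | $8.57 | $6.19 | $14.76 | $0.00
Balance reaches $0.00 in week 7.

7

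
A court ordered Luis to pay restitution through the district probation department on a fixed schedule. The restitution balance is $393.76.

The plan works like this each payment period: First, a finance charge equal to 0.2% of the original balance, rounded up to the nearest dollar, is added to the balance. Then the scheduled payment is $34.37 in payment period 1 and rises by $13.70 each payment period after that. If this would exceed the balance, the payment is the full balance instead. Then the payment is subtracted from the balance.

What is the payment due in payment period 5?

Payment period 1: opening $393.76; interest $1.00 → $394.76; payment $34.37; balance $360.39
Payment period 2: opening $360.39; interest $1.00 → $361.39; payment $48.07; balance $313.32
Payment period 3: opening $313.32; interest $1.00 → $314.32; payment $61.77; balance $252.55
Payment period 4: opening $252.55; interest $1.00 → $253.55; payment $75.47; balance $178.08
Payment period 5: opening $178.08; interest $1.00 → $179.08; payment $89.17; balance $89.91

$89.17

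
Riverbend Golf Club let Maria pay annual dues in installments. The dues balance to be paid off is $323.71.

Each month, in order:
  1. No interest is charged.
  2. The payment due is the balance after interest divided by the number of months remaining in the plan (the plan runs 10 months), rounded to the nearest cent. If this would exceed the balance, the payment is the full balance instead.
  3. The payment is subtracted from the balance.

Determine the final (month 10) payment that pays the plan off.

$32.37

Month 1: $323.71 − $32.37 → $291.34
Month 2: $291.34 − $32.37 → $258.97
Month 3: $258.97 − $32.37 → $226.60
Month 4: $226.60 − $32.37 → $194.23
Month 5: $194.23 − $32.37 → $161.86
Month 6: $161.86 − $32.37 → $129.49
Month 7: $129.49 − $32.37 → $97.12
Month 8: $97.12 − $32.37 → $64.75
Month 9: $64.75 − $32.38 → $32.37
Month 10: $32.37 − $32.37 → $0.00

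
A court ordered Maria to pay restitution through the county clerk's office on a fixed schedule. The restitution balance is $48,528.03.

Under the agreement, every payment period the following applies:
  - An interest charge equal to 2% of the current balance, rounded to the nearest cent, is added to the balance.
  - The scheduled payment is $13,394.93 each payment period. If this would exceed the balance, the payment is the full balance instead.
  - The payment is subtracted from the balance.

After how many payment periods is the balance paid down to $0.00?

4

Payment period 1: $48,528.03 +$970.56 interest = $49,498.59; pay $13,394.93 → $36,103.66
Payment period 2: $36,103.66 +$722.07 interest = $36,825.73; pay $13,394.93 → $23,430.80
Payment period 3: $23,430.80 +$468.62 interest = $23,899.42; pay $13,394.93 → $10,504.49
Payment period 4: $10,504.49 +$210.09 interest = $10,714.58; pay $10,714.58 → $0.00
Balance reaches $0.00 in payment period 4.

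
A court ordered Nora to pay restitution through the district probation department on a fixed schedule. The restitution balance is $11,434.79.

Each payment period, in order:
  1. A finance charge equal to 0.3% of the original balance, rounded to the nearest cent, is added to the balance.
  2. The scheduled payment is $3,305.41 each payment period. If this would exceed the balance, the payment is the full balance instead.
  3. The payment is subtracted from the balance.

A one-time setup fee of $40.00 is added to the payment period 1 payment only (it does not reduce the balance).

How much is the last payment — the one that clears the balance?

Payment period 1: opening $11,434.79; interest $34.30 → $11,469.09; payment $3,305.41 (+ $40.00 fee); balance $8,163.68
Payment period 2: opening $8,163.68; interest $34.30 → $8,197.98; payment $3,305.41; balance $4,892.57
Payment period 3: opening $4,892.57; interest $34.30 → $4,926.87; payment $3,305.41; balance $1,621.46
Payment period 4: opening $1,621.46; interest $34.30 → $1,655.76; payment $1,655.76; balance $0.00

$1,655.76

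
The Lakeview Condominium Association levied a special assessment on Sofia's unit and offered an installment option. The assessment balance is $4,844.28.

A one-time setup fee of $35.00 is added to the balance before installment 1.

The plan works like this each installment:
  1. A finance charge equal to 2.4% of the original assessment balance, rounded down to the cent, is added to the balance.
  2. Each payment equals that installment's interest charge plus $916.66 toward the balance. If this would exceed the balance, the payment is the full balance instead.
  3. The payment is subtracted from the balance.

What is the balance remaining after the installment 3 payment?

$2,129.30

Installment 1: $4,879.28 +$116.26 interest = $4,995.54; pay $1,032.92 → $3,962.62
Installment 2: $3,962.62 +$116.26 interest = $4,078.88; pay $1,032.92 → $3,045.96
Installment 3: $3,045.96 +$116.26 interest = $3,162.22; pay $1,032.92 → $2,129.30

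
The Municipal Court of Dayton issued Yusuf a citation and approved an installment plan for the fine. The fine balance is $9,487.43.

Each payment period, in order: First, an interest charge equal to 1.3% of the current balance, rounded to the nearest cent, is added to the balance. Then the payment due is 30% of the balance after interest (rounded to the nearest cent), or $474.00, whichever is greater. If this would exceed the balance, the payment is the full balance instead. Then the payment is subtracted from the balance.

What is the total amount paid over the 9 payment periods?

$9,886.61

Payment period 1: $9,487.43 +$123.34 interest = $9,610.77; pay $2,883.23 → $6,727.54
Payment period 2: $6,727.54 +$87.46 interest = $6,815.00; pay $2,044.50 → $4,770.50
Payment period 3: $4,770.50 +$62.02 interest = $4,832.52; pay $1,449.76 → $3,382.76
Payment period 4: $3,382.76 +$43.98 interest = $3,426.74; pay $1,028.02 → $2,398.72
Payment period 5: $2,398.72 +$31.18 interest = $2,429.90; pay $728.97 → $1,700.93
Payment period 6: $1,700.93 +$22.11 interest = $1,723.04; pay $516.91 → $1,206.13
Payment period 7: $1,206.13 +$15.68 interest = $1,221.81; pay $474.00 → $747.81
Payment period 8: $747.81 +$9.72 interest = $757.53; pay $474.00 → $283.53
Payment period 9: $283.53 +$3.69 interest = $287.22; pay $287.22 → $0.00
Total paid: $9,886.61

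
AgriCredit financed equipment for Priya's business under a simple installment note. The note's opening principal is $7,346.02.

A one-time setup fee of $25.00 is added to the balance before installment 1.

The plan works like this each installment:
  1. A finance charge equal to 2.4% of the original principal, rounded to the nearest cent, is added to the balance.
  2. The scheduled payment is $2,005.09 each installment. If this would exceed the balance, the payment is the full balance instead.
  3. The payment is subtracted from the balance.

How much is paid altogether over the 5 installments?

Installment 1: opening $7,371.02; interest $176.30 → $7,547.32; payment $2,005.09; balance $5,542.23
Installment 2: opening $5,542.23; interest $176.30 → $5,718.53; payment $2,005.09; balance $3,713.44
Installment 3: opening $3,713.44; interest $176.30 → $3,889.74; payment $2,005.09; balance $1,884.65
Installment 4: opening $1,884.65; interest $176.30 → $2,060.95; payment $2,005.09; balance $55.86
Installment 5: opening $55.86; interest $176.30 → $232.16; payment $232.16; balance $0.00
Total paid: $8,252.52

$8,252.52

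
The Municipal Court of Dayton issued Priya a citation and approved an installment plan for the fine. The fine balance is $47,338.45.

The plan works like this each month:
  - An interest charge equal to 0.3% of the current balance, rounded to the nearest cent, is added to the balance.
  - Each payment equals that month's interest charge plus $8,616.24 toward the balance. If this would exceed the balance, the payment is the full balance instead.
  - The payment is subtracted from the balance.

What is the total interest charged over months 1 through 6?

Month 1: $47,338.45 +$142.02 interest = $47,480.47; pay $8,758.26 → $38,722.21
Month 2: $38,722.21 +$116.17 interest = $38,838.38; pay $8,732.41 → $30,105.97
Month 3: $30,105.97 +$90.32 interest = $30,196.29; pay $8,706.56 → $21,489.73
Month 4: $21,489.73 +$64.47 interest = $21,554.20; pay $8,680.71 → $12,873.49
Month 5: $12,873.49 +$38.62 interest = $12,912.11; pay $8,654.86 → $4,257.25
Month 6: $4,257.25 +$12.77 interest = $4,270.02; pay $4,270.02 → $0.00
Total interest: $142.02 + $116.17 + $90.32 + $64.47 + $38.62 + $12.77 = $464.37

$464.37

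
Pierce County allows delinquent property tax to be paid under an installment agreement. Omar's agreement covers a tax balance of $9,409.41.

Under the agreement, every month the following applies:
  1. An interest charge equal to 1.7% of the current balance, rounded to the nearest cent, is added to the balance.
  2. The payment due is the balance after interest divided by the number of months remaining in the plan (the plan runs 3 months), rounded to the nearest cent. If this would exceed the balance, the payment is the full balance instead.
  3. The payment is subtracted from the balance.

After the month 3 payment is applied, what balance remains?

# | Opening | Interest | Payment | End bal
1 | $9,409.41 | $159.96 | $3,189.79 | $6,379.58
2 | $6,379.58 | $108.45 | $3,244.02 | $3,244.01
3 | $3,244.01 | $55.15 | $3,299.16 | $0.00

$0.00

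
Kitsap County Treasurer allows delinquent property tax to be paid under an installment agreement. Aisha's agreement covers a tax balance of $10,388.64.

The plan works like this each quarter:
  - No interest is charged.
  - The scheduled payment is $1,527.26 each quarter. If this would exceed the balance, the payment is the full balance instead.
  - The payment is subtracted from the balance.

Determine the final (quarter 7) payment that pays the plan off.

$1,225.08

Quarter 1: $10,388.64 − $1,527.26 → $8,861.38
Quarter 2: $8,861.38 − $1,527.26 → $7,334.12
Quarter 3: $7,334.12 − $1,527.26 → $5,806.86
Quarter 4: $5,806.86 − $1,527.26 → $4,279.60
Quarter 5: $4,279.60 − $1,527.26 → $2,752.34
Quarter 6: $2,752.34 − $1,527.26 → $1,225.08
Quarter 7: $1,225.08 − $1,225.08 → $0.00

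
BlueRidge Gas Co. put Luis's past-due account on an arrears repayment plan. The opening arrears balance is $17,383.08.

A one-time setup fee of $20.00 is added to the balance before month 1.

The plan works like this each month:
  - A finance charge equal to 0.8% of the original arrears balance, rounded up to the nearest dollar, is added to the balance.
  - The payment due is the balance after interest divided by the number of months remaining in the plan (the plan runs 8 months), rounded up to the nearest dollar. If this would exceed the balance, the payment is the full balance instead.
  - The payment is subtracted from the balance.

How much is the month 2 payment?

Month 1: $17,403.08 +$140.00 interest = $17,543.08; pay $2,193.00 → $15,350.08
Month 2: $15,350.08 +$140.00 interest = $15,490.08; pay $2,213.00 → $13,277.08

$2,213.00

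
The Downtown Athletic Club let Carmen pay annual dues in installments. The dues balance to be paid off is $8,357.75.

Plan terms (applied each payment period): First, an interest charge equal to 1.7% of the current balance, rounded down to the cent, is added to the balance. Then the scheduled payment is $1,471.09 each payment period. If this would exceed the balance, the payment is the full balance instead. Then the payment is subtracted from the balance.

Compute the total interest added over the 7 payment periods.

$506.40

Payment period 1: opening $8,357.75; interest $142.08 → $8,499.83; payment $1,471.09; balance $7,028.74
Payment period 2: opening $7,028.74; interest $119.48 → $7,148.22; payment $1,471.09; balance $5,677.13
Payment period 3: opening $5,677.13; interest $96.51 → $5,773.64; payment $1,471.09; balance $4,302.55
Payment period 4: opening $4,302.55; interest $73.14 → $4,375.69; payment $1,471.09; balance $2,904.60
Payment period 5: opening $2,904.60; interest $49.37 → $2,953.97; payment $1,471.09; balance $1,482.88
Payment period 6: opening $1,482.88; interest $25.20 → $1,508.08; payment $1,471.09; balance $36.99
Payment period 7: opening $36.99; interest $0.62 → $37.61; payment $37.61; balance $0.00
Total interest: $142.08 + $119.48 + $96.51 + $73.14 + $49.37 + $25.20 + $0.62 = $506.40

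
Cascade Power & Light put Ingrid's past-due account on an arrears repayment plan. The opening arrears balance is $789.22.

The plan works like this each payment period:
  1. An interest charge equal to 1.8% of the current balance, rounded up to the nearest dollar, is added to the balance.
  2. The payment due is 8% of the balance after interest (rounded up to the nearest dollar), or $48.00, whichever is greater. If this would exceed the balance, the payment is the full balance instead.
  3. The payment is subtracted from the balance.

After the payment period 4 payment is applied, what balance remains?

Payment period 1: opening $789.22; interest $15.00 → $804.22; payment $65.00; balance $739.22
Payment period 2: opening $739.22; interest $14.00 → $753.22; payment $61.00; balance $692.22
Payment period 3: opening $692.22; interest $13.00 → $705.22; payment $57.00; balance $648.22
Payment period 4: opening $648.22; interest $12.00 → $660.22; payment $53.00; balance $607.22

$607.22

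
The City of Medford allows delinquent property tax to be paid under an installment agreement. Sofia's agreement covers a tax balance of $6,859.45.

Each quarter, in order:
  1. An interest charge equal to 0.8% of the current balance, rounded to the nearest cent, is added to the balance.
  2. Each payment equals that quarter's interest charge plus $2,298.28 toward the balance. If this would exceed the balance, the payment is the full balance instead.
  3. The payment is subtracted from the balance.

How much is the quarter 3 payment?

$2,280.99

Quarter 1: opening $6,859.45; interest $54.88 → $6,914.33; payment $2,353.16; balance $4,561.17
Quarter 2: opening $4,561.17; interest $36.49 → $4,597.66; payment $2,334.77; balance $2,262.89
Quarter 3: opening $2,262.89; interest $18.10 → $2,280.99; payment $2,280.99; balance $0.00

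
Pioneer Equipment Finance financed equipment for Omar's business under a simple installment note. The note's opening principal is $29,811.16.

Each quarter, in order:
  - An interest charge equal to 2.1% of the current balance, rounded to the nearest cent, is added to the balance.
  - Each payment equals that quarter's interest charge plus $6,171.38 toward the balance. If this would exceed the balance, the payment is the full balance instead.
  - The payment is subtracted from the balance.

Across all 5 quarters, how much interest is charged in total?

Quarter 1: opening $29,811.16; interest $626.03 → $30,437.19; payment $6,797.41; balance $23,639.78
Quarter 2: opening $23,639.78; interest $496.44 → $24,136.22; payment $6,667.82; balance $17,468.40
Quarter 3: opening $17,468.40; interest $366.84 → $17,835.24; payment $6,538.22; balance $11,297.02
Quarter 4: opening $11,297.02; interest $237.24 → $11,534.26; payment $6,408.62; balance $5,125.64
Quarter 5: opening $5,125.64; interest $107.64 → $5,233.28; payment $5,233.28; balance $0.00
Total interest: $626.03 + $496.44 + $366.84 + $237.24 + $107.64 = $1,834.19

$1,834.19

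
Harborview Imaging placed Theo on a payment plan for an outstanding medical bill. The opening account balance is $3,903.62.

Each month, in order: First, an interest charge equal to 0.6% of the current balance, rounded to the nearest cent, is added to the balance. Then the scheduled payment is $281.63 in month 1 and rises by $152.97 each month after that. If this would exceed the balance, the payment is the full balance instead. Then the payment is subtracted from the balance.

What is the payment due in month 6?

Month 1: opening $3,903.62; interest $23.42 → $3,927.04; payment $281.63; balance $3,645.41
Month 2: opening $3,645.41; interest $21.87 → $3,667.28; payment $434.60; balance $3,232.68
Month 3: opening $3,232.68; interest $19.40 → $3,252.08; payment $587.57; balance $2,664.51
Month 4: opening $2,664.51; interest $15.99 → $2,680.50; payment $740.54; balance $1,939.96
Month 5: opening $1,939.96; interest $11.64 → $1,951.60; payment $893.51; balance $1,058.09
Month 6: opening $1,058.09; interest $6.35 → $1,064.44; payment $1,046.48; balance $17.96

$1,046.48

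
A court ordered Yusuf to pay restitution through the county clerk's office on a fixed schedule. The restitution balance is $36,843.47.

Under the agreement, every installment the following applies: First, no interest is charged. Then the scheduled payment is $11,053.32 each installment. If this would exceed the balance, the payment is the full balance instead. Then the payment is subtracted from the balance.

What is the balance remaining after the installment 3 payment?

$3,683.51

# | Opening | Payment | End bal
1 | $36,843.47 | $11,053.32 | $25,790.15
2 | $25,790.15 | $11,053.32 | $14,736.83
3 | $14,736.83 | $11,053.32 | $3,683.51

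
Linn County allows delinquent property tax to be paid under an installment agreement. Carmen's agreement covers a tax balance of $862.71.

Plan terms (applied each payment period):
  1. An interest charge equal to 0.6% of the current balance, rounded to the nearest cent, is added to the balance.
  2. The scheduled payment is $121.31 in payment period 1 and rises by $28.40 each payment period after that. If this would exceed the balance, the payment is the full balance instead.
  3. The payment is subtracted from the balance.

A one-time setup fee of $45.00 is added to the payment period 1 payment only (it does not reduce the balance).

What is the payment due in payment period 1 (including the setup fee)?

Payment period 1: opening $862.71; interest $5.18 → $867.89; payment $121.31 (+ $45.00 fee); balance $746.58

$166.31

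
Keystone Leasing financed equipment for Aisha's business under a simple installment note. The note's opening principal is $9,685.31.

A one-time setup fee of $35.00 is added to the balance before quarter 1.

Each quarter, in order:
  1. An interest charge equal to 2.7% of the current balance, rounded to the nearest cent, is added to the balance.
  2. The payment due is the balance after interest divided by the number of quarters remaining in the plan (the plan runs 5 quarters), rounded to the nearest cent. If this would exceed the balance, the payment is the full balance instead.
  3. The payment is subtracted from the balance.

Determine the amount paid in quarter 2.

# | Opening | Interest | Payment | End bal
1 | $9,720.31 | $262.45 | $1,996.55 | $7,986.21
2 | $7,986.21 | $215.63 | $2,050.46 | $6,151.38

$2,050.46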